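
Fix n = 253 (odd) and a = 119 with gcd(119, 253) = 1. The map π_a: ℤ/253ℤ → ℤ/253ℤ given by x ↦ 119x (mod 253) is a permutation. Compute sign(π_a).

+1

Trace 64: π^k(64) = [64, 26, 58, 71, 100, 9, 59] for k=0..6.
π_119 has 9 disjoint cycles with lengths [55, 55, 55, 55, 11, 11, 5, 5, 1] on {0,…,252}.
253 − 9 = 244 transpositions; sign(π) = (−1)^244 = +1.
The Jacobi symbol (119|253) = +1 (Zolotarev) agrees.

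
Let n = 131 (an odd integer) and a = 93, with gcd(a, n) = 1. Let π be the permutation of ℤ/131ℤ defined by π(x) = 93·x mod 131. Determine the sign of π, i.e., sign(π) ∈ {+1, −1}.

-1

Orbit of 29 under x↦93x: [29, 77, 87, 100, 130, 38, 128]… (length divides ord_131(93)).
2 cycles of lengths [130, 1].
With 2 cycles on 131 points, sign = (−1)^{131−2} = -1.
The Jacobi symbol (93|131) = -1 (Zolotarev) agrees.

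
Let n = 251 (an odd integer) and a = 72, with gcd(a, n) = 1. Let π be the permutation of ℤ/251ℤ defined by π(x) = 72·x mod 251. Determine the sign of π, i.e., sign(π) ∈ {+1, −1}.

Orbit of 104 under x↦72x: [104, 209, 239, 140, 40, 119, 34]… (length divides ord_251(72)).
Cycle lengths of π_72 on ℤ/251ℤ: [250, 1]; 2 cycles in total.
With 2 cycles on 251 points, sign = (−1)^{251−2} = -1.
(72|251)_J = -1 (Zolotarev's lemma cross-check).

-1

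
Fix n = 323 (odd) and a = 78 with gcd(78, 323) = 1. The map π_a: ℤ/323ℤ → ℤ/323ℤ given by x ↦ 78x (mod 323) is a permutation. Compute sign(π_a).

Trace 31: π^k(31) = [31, 157, 295, 77, 192, 118, 160] for k=0..6.
The orbit structure of x ↦ 78x mod 323: 5 orbits of sizes [144, 144, 18, 16, 1].
5 cycles on 323: each ℓ→(−1)^(ℓ−1), product (−1)^318 = +1.
Zolotarev: (78|323) = +1, matching the cycle-count sign.

+1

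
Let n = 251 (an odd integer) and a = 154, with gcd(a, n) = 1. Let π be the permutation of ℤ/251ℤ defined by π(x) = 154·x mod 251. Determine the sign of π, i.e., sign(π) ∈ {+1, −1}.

Start at x=86: 86 → 192 → 201 → 81 → 175 → 93 → 15 → … (one orbit).
3 cycles of lengths [125, 125, 1].
With 3 cycles on 251 points, sign = (−1)^{251−3} = +1.

+1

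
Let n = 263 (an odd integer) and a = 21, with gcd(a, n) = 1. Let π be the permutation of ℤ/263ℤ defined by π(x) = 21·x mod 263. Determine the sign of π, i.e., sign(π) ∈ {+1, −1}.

Orbit of 147 under x↦21x: [147, 194, 129, 79, 81, 123, 216]… (length divides ord_263(21)).
2 cycles of lengths [262, 1].
Σ(ℓ_i−1) = 263−2 = 261; sign = (−1)^261 = -1.

-1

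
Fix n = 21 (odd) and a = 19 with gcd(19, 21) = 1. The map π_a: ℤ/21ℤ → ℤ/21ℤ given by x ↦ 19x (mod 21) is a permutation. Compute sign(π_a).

-1

Orbit of 19 under x↦19x: [19, 4, 13, 16, 10, 1]… (length divides ord_21(19)).
6 cycles of lengths [6, 6, 6, 1, 1, 1].
With 6 cycles on 21 points, sign = (−1)^{21−6} = -1.
Zolotarev: (19|21) = -1, matching the cycle-count sign.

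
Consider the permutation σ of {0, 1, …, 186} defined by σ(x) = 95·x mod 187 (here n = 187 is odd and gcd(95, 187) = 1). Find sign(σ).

+1

Orbit of 6 under x↦95x: [6, 9, 107, 67, 7, 104, 156]… (length divides ord_187(95)).
π_95 has 5 disjoint cycles with lengths [80, 80, 16, 10, 1] on {0,…,186}.
Σ(ℓ_i−1) = 187−5 = 182; sign = (−1)^182 = +1.
(95|187)_J = +1 (Zolotarev's lemma cross-check).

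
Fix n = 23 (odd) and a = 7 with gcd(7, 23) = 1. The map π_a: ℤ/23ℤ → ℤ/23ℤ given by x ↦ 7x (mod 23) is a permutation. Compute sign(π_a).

-1

Trace 19: π^k(19) = [19, 18, 11, 8, 10, 1, 7] for k=0..6.
The orbit structure of x ↦ 7x mod 23: 2 orbits of sizes [22, 1].
Σ(ℓ_i−1) = 23−2 = 21; sign = (−1)^21 = -1.
The Jacobi symbol (7|23) = -1 (Zolotarev) agrees.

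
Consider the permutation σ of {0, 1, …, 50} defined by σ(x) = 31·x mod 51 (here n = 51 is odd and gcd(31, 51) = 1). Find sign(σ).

-1

Start at x=25: 25 → 10 → 4 → 22 → 19 → 28 → 1 → … (one orbit).
The orbit structure of x ↦ 31x mod 51: 6 orbits of sizes [16, 16, 16, 1, 1, 1].
6 cycles on 51: each ℓ→(−1)^(ℓ−1), product (−1)^45 = -1.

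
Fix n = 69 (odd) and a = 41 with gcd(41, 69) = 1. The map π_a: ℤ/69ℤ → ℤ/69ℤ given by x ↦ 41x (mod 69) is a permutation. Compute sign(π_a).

-1

Start at x=16: 16 → 35 → 55 → 47 → 64 → 2 → 13 → … (one orbit).
Cycle lengths of π_41 on ℤ/69ℤ: [22, 22, 11, 11, 2, 1]; 6 cycles in total.
Σ(ℓ_i−1) = 69−6 = 63; sign = (−1)^63 = -1.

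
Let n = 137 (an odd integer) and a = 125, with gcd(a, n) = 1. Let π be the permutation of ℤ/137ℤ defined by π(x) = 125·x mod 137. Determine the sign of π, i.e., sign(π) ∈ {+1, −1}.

-1

Trace 116: π^k(116) = [116, 115, 127, 120, 67, 18, 58] for k=0..6.
2 cycles of lengths [136, 1].
137 − 2 = 135 transpositions; sign(π) = (−1)^135 = -1.
The Jacobi symbol (125|137) = -1 (Zolotarev) agrees.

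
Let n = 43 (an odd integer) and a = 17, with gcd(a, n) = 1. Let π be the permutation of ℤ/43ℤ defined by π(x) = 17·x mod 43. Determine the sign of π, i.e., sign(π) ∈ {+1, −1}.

+1

Start at x=40: 40 → 35 → 36 → 10 → 41 → 9 → 24 → … (one orbit).
3 cycles of lengths [21, 21, 1].
sign(π) = (−1)^{n − #cycles} = (−1)^{43−3} = (−1)^40 = +1.
The Jacobi symbol (17|43) = +1 (Zolotarev) agrees.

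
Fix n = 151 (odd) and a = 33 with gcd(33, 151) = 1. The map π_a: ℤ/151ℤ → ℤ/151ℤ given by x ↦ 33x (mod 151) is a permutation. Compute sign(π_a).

Start at x=32: 32 → 150 → 118 → 119 → 1 → 33 → 32 (one orbit).
Cycle type of π: 6×25 + 1; total 26 cycles.
Σ(ℓ_i−1) = 151−26 = 125; sign = (−1)^125 = -1.

-1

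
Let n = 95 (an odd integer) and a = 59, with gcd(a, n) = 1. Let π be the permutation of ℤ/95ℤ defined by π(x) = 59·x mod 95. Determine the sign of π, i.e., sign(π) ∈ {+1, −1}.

Orbit of 36 under x↦59x: [36, 34, 11, 79, 6, 69, 81]… (length divides ord_95(59)).
8 cycles of lengths [18, 18, 18, 18, 18, 2, 2, 1].
8 cycles on 95: each ℓ→(−1)^(ℓ−1), product (−1)^87 = -1.

-1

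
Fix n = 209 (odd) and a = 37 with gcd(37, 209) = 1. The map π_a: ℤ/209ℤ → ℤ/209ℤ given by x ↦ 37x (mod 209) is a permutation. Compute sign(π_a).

Orbit of 20 under x↦37x: [20, 113, 1, 37, 115, 75, 58]… (length divides ord_209(37)).
π_37 has 30 disjoint cycles with lengths [10, 10, 10, 10, 10, 10, 10, 10, 10, 10, 10, 10, 10, 10, 10, 10, 10, 10, 5, 5, 2, 2, 2, 2, 2, 2, 2, 2, 2, 1] on {0,…,208}.
209 − 30 = 179 transpositions; sign(π) = (−1)^179 = -1.
(37|209)_J = -1 (Zolotarev's lemma cross-check).

-1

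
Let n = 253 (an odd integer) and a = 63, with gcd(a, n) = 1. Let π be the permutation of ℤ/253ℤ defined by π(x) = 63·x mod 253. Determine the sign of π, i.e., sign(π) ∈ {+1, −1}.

Trace 204: π^k(204) = [204, 202, 76, 234, 68, 236, 194] for k=0..6.
Cycle lengths of π_63 on ℤ/253ℤ: [110, 110, 22, 10, 1]; 5 cycles in total.
sign(π) = (−1)^{n − #cycles} = (−1)^{253−5} = (−1)^248 = +1.
Check: (63/253) = +1 by Zolotarev.

+1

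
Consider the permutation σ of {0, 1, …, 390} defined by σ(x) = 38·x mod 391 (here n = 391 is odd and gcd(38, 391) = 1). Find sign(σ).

Start at x=154: 154 → 378 → 288 → 387 → 239 → 89 → 254 → … (one orbit).
π_38 has 14 disjoint cycles with lengths [44, 44, 44, 44, 44, 44, 44, 44, 22, 4, 4, 4, 4, 1] on {0,…,390}.
Σ(ℓ_i−1) = 391−14 = 377; sign = (−1)^377 = -1.
(38|391)_J = -1 (Zolotarev's lemma cross-check).

-1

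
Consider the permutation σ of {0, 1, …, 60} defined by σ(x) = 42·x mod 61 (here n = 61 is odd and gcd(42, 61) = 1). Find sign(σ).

Orbit of 13 under x↦42x: [13, 58, 57, 15, 20, 47, 22]… (length divides ord_61(42)).
Cycle type of π: 15×4 + 1; total 5 cycles.
n − c = 61 − 5 = 56; sign = (−1)^56 = +1.
(42|61)_J = +1 (Zolotarev's lemma cross-check).

+1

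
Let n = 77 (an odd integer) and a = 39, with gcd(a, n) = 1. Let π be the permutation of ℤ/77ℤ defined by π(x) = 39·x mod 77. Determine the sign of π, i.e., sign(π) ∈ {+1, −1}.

Orbit of 29 under x↦39x: [29, 53, 65, 71, 74, 37, 57]… (length divides ord_77(39)).
Cycle lengths of π_39 on ℤ/77ℤ: [30, 30, 10, 3, 3, 1]; 6 cycles in total.
sign(π) = (−1)^{n − #cycles} = (−1)^{77−6} = (−1)^71 = -1.

-1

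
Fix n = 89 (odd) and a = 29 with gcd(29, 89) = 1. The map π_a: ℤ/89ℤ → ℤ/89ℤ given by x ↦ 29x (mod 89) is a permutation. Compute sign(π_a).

-1

Orbit of 36 under x↦29x: [36, 65, 16, 19, 17, 48, 57]… (length divides ord_89(29)).
Decompose π into cycles: lengths [88, 1] (2 cycles, including the fixed point 0).
With 2 cycles on 89 points, sign = (−1)^{89−2} = -1.
The Jacobi symbol (29|89) = -1 (Zolotarev) agrees.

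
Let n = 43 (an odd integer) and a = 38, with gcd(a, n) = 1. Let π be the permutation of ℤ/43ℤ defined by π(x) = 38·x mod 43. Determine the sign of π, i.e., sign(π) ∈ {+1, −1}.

+1

Start at x=17: 17 → 1 → 38 → 25 → 4 → 23 → 14 → … (one orbit).
Cycle type of π: 21×2 + 1; total 3 cycles.
n − c = 43 − 3 = 40; sign = (−1)^40 = +1.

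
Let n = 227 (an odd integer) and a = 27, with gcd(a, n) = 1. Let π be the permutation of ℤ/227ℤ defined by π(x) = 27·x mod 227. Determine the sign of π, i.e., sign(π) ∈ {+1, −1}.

Start at x=175: 175 → 185 → 1 → 27 → 48 → 161 → 34 → … (one orbit).
3 cycles of lengths [113, 113, 1].
With 3 cycles on 227 points, sign = (−1)^{227−3} = +1.

+1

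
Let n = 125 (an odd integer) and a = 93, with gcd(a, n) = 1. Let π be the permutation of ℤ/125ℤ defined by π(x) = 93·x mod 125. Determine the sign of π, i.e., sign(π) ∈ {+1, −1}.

-1

Start at x=101: 101 → 18 → 49 → 57 → 51 → 118 → 99 → … (one orbit).
The orbit structure of x ↦ 93x mod 125: 12 orbits of sizes [20, 20, 20, 20, 20, 4, 4, 4, 4, 4, 4, 1].
sign(π) = (−1)^{n − #cycles} = (−1)^{125−12} = (−1)^113 = -1.
(93|125)_J = -1 (Zolotarev's lemma cross-check).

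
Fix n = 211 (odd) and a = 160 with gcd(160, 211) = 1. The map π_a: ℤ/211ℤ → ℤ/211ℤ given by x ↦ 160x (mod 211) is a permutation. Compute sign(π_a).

Start at x=204: 204 → 146 → 150 → 157 → 11 → 72 → 126 → … (one orbit).
π_160 has 2 disjoint cycles with lengths [210, 1] on {0,…,210}.
2 cycles on 211: each ℓ→(−1)^(ℓ−1), product (−1)^209 = -1.
Zolotarev: (160|211) = -1, matching the cycle-count sign.

-1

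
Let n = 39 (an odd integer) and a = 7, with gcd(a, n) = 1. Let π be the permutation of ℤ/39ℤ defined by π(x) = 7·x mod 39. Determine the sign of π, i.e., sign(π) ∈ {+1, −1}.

Start at x=16: 16 → 34 → 4 → 28 → 1 → 7 → 10 → … (one orbit).
6 cycles of lengths [12, 12, 12, 1, 1, 1].
sign(π) = (−1)^{n − #cycles} = (−1)^{39−6} = (−1)^33 = -1.
Via Zolotarev, sign(π_{7}) = (7|39) = -1.

-1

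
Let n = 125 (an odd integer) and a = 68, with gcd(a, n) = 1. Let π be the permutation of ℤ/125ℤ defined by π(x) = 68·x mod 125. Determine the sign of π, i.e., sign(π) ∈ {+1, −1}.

Start at x=1: 1 → 68 → 124 → 57 → 1 (one orbit).
π_68 has 32 disjoint cycles with lengths [4, 4, 4, 4, 4, 4, 4, 4, 4, 4, 4, 4, 4, 4, 4, 4, 4, 4, 4, 4, 4, 4, 4, 4, 4, 4, 4, 4, 4, 4, 4, 1] on {0,…,124}.
32 cycles on 125: each ℓ→(−1)^(ℓ−1), product (−1)^93 = -1.

-1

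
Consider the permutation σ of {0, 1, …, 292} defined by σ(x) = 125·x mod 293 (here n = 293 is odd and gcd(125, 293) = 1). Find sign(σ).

Orbit of 234 under x↦125x: [234, 243, 196, 181, 64, 89, 284]… (length divides ord_293(125)).
Cycle type of π: 292 + 1; total 2 cycles.
2 cycles on 293: each ℓ→(−1)^(ℓ−1), product (−1)^291 = -1.

-1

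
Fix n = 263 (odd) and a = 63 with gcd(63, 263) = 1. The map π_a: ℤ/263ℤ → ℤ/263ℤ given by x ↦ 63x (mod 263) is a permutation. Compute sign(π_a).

-1

Orbit of 186 under x↦63x: [186, 146, 256, 85, 95, 199, 176]… (length divides ord_263(63)).
2 cycles of lengths [262, 1].
2 cycles on 263: each ℓ→(−1)^(ℓ−1), product (−1)^261 = -1.
Zolotarev: (63|263) = -1, matching the cycle-count sign.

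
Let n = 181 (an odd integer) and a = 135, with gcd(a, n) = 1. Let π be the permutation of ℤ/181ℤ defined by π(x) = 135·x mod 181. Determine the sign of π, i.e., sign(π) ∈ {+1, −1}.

+1

Start at x=59: 59 → 1 → 135 → 125 → 42 → 59 (one orbit).
37 cycles of lengths [5, 5, 5, 5, 5, 5, 5, 5, 5, 5, 5, 5, 5, 5, 5, 5, 5, 5, 5, 5, 5, 5, 5, 5, 5, 5, 5, 5, 5, 5, 5, 5, 5, 5, 5, 5, 1].
sign(π) = (−1)^{n − #cycles} = (−1)^{181−37} = (−1)^144 = +1.
The Jacobi symbol (135|181) = +1 (Zolotarev) agrees.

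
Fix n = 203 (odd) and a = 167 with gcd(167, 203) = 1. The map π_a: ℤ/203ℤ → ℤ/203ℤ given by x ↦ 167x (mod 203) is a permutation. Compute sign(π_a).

-1

Trace 36: π^k(36) = [36, 125, 169, 6, 190, 62, 1] for k=0..6.
18 cycles of lengths [14, 14, 14, 14, 14, 14, 14, 14, 14, 14, 14, 14, 14, 14, 2, 2, 2, 1].
sign(π) = (−1)^{n − #cycles} = (−1)^{203−18} = (−1)^185 = -1.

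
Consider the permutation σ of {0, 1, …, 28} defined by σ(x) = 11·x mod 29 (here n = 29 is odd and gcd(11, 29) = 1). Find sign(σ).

-1

Orbit of 24 under x↦11x: [24, 3, 4, 15, 20, 17, 13]… (length divides ord_29(11)).
The orbit structure of x ↦ 11x mod 29: 2 orbits of sizes [28, 1].
With 2 cycles on 29 points, sign = (−1)^{29−2} = -1.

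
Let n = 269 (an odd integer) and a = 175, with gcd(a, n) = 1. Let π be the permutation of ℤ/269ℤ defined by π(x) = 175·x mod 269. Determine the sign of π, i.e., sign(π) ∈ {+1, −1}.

-1

Trace 40: π^k(40) = [40, 6, 243, 23, 259, 133, 141] for k=0..6.
Cycle type of π: 268 + 1; total 2 cycles.
sign(π) = (−1)^{n − #cycles} = (−1)^{269−2} = (−1)^267 = -1.
Zolotarev: (175|269) = -1, matching the cycle-count sign.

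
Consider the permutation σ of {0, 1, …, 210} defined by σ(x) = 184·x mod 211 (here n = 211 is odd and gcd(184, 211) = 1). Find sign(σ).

Start at x=113: 113 → 114 → 87 → 183 → 123 → 55 → 203 → … (one orbit).
Decompose π into cycles: lengths [35, 35, 35, 35, 35, 35, 1] (7 cycles, including the fixed point 0).
211 − 7 = 204 transpositions; sign(π) = (−1)^204 = +1.

+1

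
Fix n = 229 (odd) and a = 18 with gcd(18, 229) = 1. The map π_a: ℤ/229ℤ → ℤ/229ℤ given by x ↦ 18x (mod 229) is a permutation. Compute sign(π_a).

Start at x=89: 89 → 228 → 211 → 134 → 122 → 135 → 140 → … (one orbit).
The orbit structure of x ↦ 18x mod 229: 20 orbits of sizes [12, 12, 12, 12, 12, 12, 12, 12, 12, 12, 12, 12, 12, 12, 12, 12, 12, 12, 12, 1].
20 cycles on 229: each ℓ→(−1)^(ℓ−1), product (−1)^209 = -1.
(18|229)_J = -1 (Zolotarev's lemma cross-check).

-1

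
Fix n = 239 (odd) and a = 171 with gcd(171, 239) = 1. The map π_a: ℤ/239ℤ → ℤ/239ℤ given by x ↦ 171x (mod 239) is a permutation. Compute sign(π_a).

Start at x=161: 161 → 46 → 218 → 233 → 169 → 219 → 165 → … (one orbit).
2 cycles of lengths [238, 1].
n − c = 239 − 2 = 237; sign = (−1)^237 = -1.
Zolotarev: (171|239) = -1, matching the cycle-count sign.

-1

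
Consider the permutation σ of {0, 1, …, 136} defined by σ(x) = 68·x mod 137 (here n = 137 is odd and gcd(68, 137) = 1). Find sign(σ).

+1

Orbit of 112 under x↦68x: [112, 81, 28, 123, 7, 65, 36]… (length divides ord_137(68)).
Cycle type of π: 68×2 + 1; total 3 cycles.
sign(π) = (−1)^{n − #cycles} = (−1)^{137−3} = (−1)^134 = +1.
Check: (68/137) = +1 by Zolotarev.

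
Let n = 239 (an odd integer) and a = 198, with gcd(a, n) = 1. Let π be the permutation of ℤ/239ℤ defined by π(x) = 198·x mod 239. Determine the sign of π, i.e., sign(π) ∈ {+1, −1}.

+1

Orbit of 68 under x↦198x: [68, 80, 66, 162, 50, 101, 161]… (length divides ord_239(198)).
π_198 has 3 disjoint cycles with lengths [119, 119, 1] on {0,…,238}.
239 − 3 = 236 transpositions; sign(π) = (−1)^236 = +1.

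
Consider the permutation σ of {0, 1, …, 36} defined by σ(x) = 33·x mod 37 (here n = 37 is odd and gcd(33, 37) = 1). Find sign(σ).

+1

Orbit of 33 under x↦33x: [33, 16, 10, 34, 12, 26, 7]… (length divides ord_37(33)).
The orbit structure of x ↦ 33x mod 37: 5 orbits of sizes [9, 9, 9, 9, 1].
With 5 cycles on 37 points, sign = (−1)^{37−5} = +1.
(33|37)_J = +1 (Zolotarev's lemma cross-check).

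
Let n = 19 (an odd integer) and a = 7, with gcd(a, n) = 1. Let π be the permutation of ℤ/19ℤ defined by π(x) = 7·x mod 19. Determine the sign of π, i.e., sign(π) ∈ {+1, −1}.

+1

Trace 7: π^k(7) = [7, 11, 1] for k=0..2.
π_7 has 7 disjoint cycles with lengths [3, 3, 3, 3, 3, 3, 1] on {0,…,18}.
sign(π) = (−1)^{n − #cycles} = (−1)^{19−7} = (−1)^12 = +1.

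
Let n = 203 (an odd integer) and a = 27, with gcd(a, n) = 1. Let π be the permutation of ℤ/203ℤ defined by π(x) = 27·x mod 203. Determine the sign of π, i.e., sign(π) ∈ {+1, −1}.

Orbit of 188 under x↦27x: [188, 1, 27, 120, 195, 190, 55]… (length divides ord_203(27)).
Cycle lengths of π_27 on ℤ/203ℤ: [28, 28, 28, 28, 28, 28, 28, 2, 2, 2, 1]; 11 cycles in total.
203 − 11 = 192 transpositions; sign(π) = (−1)^192 = +1.
Zolotarev: (27|203) = +1, matching the cycle-count sign.

+1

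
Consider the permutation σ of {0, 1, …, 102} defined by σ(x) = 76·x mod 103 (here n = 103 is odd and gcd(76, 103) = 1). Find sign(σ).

Trace 76: π^k(76) = [76, 8, 93, 64, 23, 100, 81] for k=0..6.
Decompose π into cycles: lengths [17, 17, 17, 17, 17, 17, 1] (7 cycles, including the fixed point 0).
sign(π) = (−1)^{n − #cycles} = (−1)^{103−7} = (−1)^96 = +1.

+1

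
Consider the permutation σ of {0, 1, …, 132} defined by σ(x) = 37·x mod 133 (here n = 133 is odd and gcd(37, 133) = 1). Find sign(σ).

Start at x=18: 18 → 1 → 37 → 39 → 113 → 58 → 18 (one orbit).
Decompose π into cycles: lengths [6, 6, 6, 6, 6, 6, 6, 6, 6, 6, 6, 6, 6, 6, 6, 6, 6, 6, 3, 3, 2, 2, 2, 2, 2, 2, 2, 2, 2, 1] (30 cycles, including the fixed point 0).
sign(π) = (−1)^{n − #cycles} = (−1)^{133−30} = (−1)^103 = -1.
Via Zolotarev, sign(π_{37}) = (37|133) = -1.

-1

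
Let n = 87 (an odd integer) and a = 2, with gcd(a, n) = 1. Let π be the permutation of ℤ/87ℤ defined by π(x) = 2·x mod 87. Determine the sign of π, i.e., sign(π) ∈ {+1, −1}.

Trace 52: π^k(52) = [52, 17, 34, 68, 49, 11, 22] for k=0..6.
Cycle type of π: 28×3 + 2 + 1; total 5 cycles.
n − c = 87 − 5 = 82; sign = (−1)^82 = +1.

+1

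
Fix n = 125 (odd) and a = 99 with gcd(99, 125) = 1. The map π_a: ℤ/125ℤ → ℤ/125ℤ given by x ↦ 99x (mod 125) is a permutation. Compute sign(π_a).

+1

Trace 51: π^k(51) = [51, 49, 101, 124, 26, 74, 76] for k=0..6.
π_99 has 23 disjoint cycles with lengths [10, 10, 10, 10, 10, 10, 10, 10, 10, 10, 2, 2, 2, 2, 2, 2, 2, 2, 2, 2, 2, 2, 1] on {0,…,124}.
With 23 cycles on 125 points, sign = (−1)^{125−23} = +1.
The Jacobi symbol (99|125) = +1 (Zolotarev) agrees.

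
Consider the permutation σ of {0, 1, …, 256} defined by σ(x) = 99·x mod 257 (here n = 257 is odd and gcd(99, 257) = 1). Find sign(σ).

+1

Trace 121: π^k(121) = [121, 157, 123, 98, 193, 89, 73] for k=0..6.
π_99 has 3 disjoint cycles with lengths [128, 128, 1] on {0,…,256}.
257 − 3 = 254 transpositions; sign(π) = (−1)^254 = +1.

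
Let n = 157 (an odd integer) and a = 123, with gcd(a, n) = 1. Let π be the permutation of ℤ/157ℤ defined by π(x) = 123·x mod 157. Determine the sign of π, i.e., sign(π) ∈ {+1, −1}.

Start at x=109: 109 → 62 → 90 → 80 → 106 → 7 → 76 → … (one orbit).
The orbit structure of x ↦ 123x mod 157: 2 orbits of sizes [156, 1].
With 2 cycles on 157 points, sign = (−1)^{157−2} = -1.

-1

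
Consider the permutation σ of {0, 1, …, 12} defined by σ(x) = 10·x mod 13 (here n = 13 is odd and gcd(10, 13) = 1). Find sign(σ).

+1

Trace 10: π^k(10) = [10, 9, 12, 3, 4, 1] for k=0..5.
3 cycles of lengths [6, 6, 1].
Σ(ℓ_i−1) = 13−3 = 10; sign = (−1)^10 = +1.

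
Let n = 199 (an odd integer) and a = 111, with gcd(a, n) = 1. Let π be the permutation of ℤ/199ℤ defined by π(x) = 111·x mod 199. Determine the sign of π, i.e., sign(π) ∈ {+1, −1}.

Start at x=106: 106 → 25 → 188 → 172 → 187 → 61 → 5 → … (one orbit).
π_111 has 7 disjoint cycles with lengths [33, 33, 33, 33, 33, 33, 1] on {0,…,198}.
Σ(ℓ_i−1) = 199−7 = 192; sign = (−1)^192 = +1.
Via Zolotarev, sign(π_{111}) = (111|199) = +1.

+1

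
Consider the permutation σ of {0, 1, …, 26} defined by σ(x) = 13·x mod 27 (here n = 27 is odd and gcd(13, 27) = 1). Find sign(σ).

Orbit of 22 under x↦13x: [22, 16, 19, 4, 25, 1, 13]… (length divides ord_27(13)).
Cycle type of π: 9×2 + 3×2 + 1×3; total 7 cycles.
n − c = 27 − 7 = 20; sign = (−1)^20 = +1.
Check: (13/27) = +1 by Zolotarev.

+1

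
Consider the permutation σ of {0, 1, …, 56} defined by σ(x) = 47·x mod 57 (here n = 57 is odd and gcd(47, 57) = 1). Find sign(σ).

-1

Orbit of 4 under x↦47x: [4, 17, 1, 47, 43, 26, 25]… (length divides ord_57(47)).
Decompose π into cycles: lengths [18, 18, 9, 9, 2, 1] (6 cycles, including the fixed point 0).
With 6 cycles on 57 points, sign = (−1)^{57−6} = -1.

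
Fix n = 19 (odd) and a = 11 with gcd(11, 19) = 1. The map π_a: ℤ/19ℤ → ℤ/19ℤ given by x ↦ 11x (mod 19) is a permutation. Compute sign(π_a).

+1

Start at x=11: 11 → 7 → 1 → 11 (one orbit).
7 cycles of lengths [3, 3, 3, 3, 3, 3, 1].
n − c = 19 − 7 = 12; sign = (−1)^12 = +1.
Zolotarev: (11|19) = +1, matching the cycle-count sign.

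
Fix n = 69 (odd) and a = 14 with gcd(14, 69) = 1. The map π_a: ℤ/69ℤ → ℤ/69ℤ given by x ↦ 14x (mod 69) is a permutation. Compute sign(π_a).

Trace 52: π^k(52) = [52, 38, 49, 65, 13, 44, 64] for k=0..6.
The orbit structure of x ↦ 14x mod 69: 5 orbits of sizes [22, 22, 22, 2, 1].
n − c = 69 − 5 = 64; sign = (−1)^64 = +1.

+1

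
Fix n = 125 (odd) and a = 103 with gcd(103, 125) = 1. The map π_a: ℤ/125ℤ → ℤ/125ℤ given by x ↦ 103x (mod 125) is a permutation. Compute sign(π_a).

-1

Start at x=49: 49 → 47 → 91 → 123 → 44 → 32 → 46 → … (one orbit).
The orbit structure of x ↦ 103x mod 125: 4 orbits of sizes [100, 20, 4, 1].
125 − 4 = 121 transpositions; sign(π) = (−1)^121 = -1.
(103|125)_J = -1 (Zolotarev's lemma cross-check).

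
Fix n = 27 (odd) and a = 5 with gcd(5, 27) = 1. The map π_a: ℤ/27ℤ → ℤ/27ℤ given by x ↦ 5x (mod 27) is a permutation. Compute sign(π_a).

-1

Orbit of 17 under x↦5x: [17, 4, 20, 19, 14, 16, 26]… (length divides ord_27(5)).
The orbit structure of x ↦ 5x mod 27: 4 orbits of sizes [18, 6, 2, 1].
n − c = 27 − 4 = 23; sign = (−1)^23 = -1.
Zolotarev: (5|27) = -1, matching the cycle-count sign.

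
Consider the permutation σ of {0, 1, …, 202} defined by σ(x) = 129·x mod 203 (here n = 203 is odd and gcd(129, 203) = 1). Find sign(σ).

Orbit of 138 under x↦129x: [138, 141, 122, 107, 202, 74, 5]… (length divides ord_203(129)).
Cycle lengths of π_129 on ℤ/203ℤ: [42, 42, 42, 42, 14, 14, 6, 1]; 8 cycles in total.
sign(π) = (−1)^{n − #cycles} = (−1)^{203−8} = (−1)^195 = -1.
Via Zolotarev, sign(π_{129}) = (129|203) = -1.

-1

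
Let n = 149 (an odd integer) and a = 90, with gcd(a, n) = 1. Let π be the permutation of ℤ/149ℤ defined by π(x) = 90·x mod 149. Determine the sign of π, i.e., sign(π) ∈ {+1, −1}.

Start at x=84: 84 → 110 → 66 → 129 → 137 → 112 → 97 → … (one orbit).
Cycle type of π: 148 + 1; total 2 cycles.
With 2 cycles on 149 points, sign = (−1)^{149−2} = -1.
The Jacobi symbol (90|149) = -1 (Zolotarev) agrees.

-1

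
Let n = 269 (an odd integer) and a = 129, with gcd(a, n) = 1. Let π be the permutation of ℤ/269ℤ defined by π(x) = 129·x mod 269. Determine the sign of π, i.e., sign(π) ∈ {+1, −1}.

-1

Orbit of 35 under x↦129x: [35, 211, 50, 263, 33, 222, 124]… (length divides ord_269(129)).
2 cycles of lengths [268, 1].
Σ(ℓ_i−1) = 269−2 = 267; sign = (−1)^267 = -1.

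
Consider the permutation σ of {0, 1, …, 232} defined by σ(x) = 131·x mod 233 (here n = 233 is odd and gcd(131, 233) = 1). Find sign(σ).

Orbit of 141 under x↦131x: [141, 64, 229, 175, 91, 38, 85]… (length divides ord_233(131)).
π_131 has 5 disjoint cycles with lengths [58, 58, 58, 58, 1] on {0,…,232}.
n − c = 233 − 5 = 228; sign = (−1)^228 = +1.

+1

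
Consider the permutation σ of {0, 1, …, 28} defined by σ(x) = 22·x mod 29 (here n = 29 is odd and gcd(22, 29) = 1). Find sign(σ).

Trace 22: π^k(22) = [22, 20, 5, 23, 13, 25, 28] for k=0..6.
π_22 has 3 disjoint cycles with lengths [14, 14, 1] on {0,…,28}.
With 3 cycles on 29 points, sign = (−1)^{29−3} = +1.
(22|29)_J = +1 (Zolotarev's lemma cross-check).

+1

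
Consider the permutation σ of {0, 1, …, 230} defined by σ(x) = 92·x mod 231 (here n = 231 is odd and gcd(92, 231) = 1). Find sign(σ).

Start at x=169: 169 → 71 → 64 → 113 → 1 → 92 → 148 → … (one orbit).
Decompose π into cycles: lengths [10, 10, 10, 10, 10, 10, 10, 10, 10, 10, 10, 10, 10, 10, 5, 5, 5, 5, 5, 5, 5, 5, 5, 5, 5, 5, 5, 5, 2, 2, 2, 2, 2, 2, 2, 1, 1, 1, 1, 1, 1, 1] (42 cycles, including the fixed point 0).
Σ(ℓ_i−1) = 231−42 = 189; sign = (−1)^189 = -1.
Zolotarev: (92|231) = -1, matching the cycle-count sign.

-1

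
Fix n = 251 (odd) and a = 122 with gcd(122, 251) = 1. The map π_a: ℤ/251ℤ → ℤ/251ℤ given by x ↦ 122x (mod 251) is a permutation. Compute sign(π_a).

+1

Orbit of 66 under x↦122x: [66, 20, 181, 245, 21, 52, 69]… (length divides ord_251(122)).
Decompose π into cycles: lengths [125, 125, 1] (3 cycles, including the fixed point 0).
sign(π) = (−1)^{n − #cycles} = (−1)^{251−3} = (−1)^248 = +1.
Zolotarev: (122|251) = +1, matching the cycle-count sign.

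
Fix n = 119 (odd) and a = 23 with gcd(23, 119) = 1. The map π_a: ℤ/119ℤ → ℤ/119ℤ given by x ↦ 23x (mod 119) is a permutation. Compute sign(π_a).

-1

Trace 93: π^k(93) = [93, 116, 50, 79, 32, 22, 30] for k=0..6.
Cycle type of π: 48×2 + 16 + 3×2 + 1; total 6 cycles.
sign(π) = (−1)^{n − #cycles} = (−1)^{119−6} = (−1)^113 = -1.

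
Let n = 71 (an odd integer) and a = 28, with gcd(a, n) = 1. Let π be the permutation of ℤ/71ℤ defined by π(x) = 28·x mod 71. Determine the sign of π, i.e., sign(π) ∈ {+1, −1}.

Orbit of 30 under x↦28x: [30, 59, 19, 35, 57, 34, 29]… (length divides ord_71(28)).
2 cycles of lengths [70, 1].
sign(π) = (−1)^{n − #cycles} = (−1)^{71−2} = (−1)^69 = -1.

-1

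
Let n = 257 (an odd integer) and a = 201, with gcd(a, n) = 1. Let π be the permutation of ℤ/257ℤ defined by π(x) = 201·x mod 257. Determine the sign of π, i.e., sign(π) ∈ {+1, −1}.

-1

Orbit of 59 under x↦201x: [59, 37, 241, 125, 196, 75, 169]… (length divides ord_257(201)).
Cycle type of π: 256 + 1; total 2 cycles.
Σ(ℓ_i−1) = 257−2 = 255; sign = (−1)^255 = -1.
Via Zolotarev, sign(π_{201}) = (201|257) = -1.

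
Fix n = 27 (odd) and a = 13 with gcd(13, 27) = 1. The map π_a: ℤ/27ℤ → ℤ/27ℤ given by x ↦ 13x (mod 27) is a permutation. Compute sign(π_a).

+1

Orbit of 13 under x↦13x: [13, 7, 10, 22, 16, 19, 4]… (length divides ord_27(13)).
The orbit structure of x ↦ 13x mod 27: 7 orbits of sizes [9, 9, 3, 3, 1, 1, 1].
27 − 7 = 20 transpositions; sign(π) = (−1)^20 = +1.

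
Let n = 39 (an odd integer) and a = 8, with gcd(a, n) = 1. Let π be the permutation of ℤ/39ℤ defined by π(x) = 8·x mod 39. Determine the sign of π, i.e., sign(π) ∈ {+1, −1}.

Orbit of 1 under x↦8x: [1, 8, 25, 5]… (length divides ord_39(8)).
Cycle type of π: 4×9 + 2 + 1; total 11 cycles.
With 11 cycles on 39 points, sign = (−1)^{39−11} = +1.
(8|39)_J = +1 (Zolotarev's lemma cross-check).

+1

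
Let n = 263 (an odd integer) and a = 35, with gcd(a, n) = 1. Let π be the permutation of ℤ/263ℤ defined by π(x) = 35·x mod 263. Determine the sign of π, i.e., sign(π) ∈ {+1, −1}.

Start at x=16: 16 → 34 → 138 → 96 → 204 → 39 → 50 → … (one orbit).
Cycle type of π: 131×2 + 1; total 3 cycles.
Σ(ℓ_i−1) = 263−3 = 260; sign = (−1)^260 = +1.

+1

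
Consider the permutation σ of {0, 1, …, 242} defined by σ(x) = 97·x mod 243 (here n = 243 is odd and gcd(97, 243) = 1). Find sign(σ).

+1

Start at x=202: 202 → 154 → 115 → 220 → 199 → 106 → 76 → … (one orbit).
π_97 has 11 disjoint cycles with lengths [81, 81, 27, 27, 9, 9, 3, 3, 1, 1, 1] on {0,…,242}.
243 − 11 = 232 transpositions; sign(π) = (−1)^232 = +1.
Check: (97/243) = +1 by Zolotarev.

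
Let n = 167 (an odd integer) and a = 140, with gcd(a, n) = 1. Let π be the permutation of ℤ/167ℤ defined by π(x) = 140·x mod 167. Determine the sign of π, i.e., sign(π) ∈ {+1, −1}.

-1

Start at x=17: 17 → 42 → 35 → 57 → 131 → 137 → 142 → … (one orbit).
The orbit structure of x ↦ 140x mod 167: 2 orbits of sizes [166, 1].
Σ(ℓ_i−1) = 167−2 = 165; sign = (−1)^165 = -1.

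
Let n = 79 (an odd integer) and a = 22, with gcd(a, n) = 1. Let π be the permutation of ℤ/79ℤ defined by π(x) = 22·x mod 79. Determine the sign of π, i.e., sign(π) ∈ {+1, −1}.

Start at x=22: 22 → 10 → 62 → 21 → 67 → 52 → 38 → … (one orbit).
7 cycles of lengths [13, 13, 13, 13, 13, 13, 1].
Σ(ℓ_i−1) = 79−7 = 72; sign = (−1)^72 = +1.

+1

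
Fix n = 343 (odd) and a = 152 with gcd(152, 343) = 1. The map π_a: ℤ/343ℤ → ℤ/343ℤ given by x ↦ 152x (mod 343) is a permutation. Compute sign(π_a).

Orbit of 31 under x↦152x: [31, 253, 40, 249, 118, 100, 108]… (length divides ord_343(152)).
Decompose π into cycles: lengths [294, 42, 6, 1] (4 cycles, including the fixed point 0).
n − c = 343 − 4 = 339; sign = (−1)^339 = -1.

-1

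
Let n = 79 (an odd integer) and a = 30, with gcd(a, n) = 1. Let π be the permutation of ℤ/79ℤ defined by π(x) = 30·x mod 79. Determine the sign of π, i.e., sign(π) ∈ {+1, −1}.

-1

Trace 6: π^k(6) = [6, 22, 28, 50, 78, 49, 48] for k=0..6.
π_30 has 2 disjoint cycles with lengths [78, 1] on {0,…,78}.
79 − 2 = 77 transpositions; sign(π) = (−1)^77 = -1.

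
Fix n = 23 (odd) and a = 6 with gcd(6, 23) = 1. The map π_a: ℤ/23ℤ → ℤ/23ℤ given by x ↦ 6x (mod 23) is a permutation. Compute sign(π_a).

Orbit of 18 under x↦6x: [18, 16, 4, 1, 6, 13, 9]… (length divides ord_23(6)).
Cycle type of π: 11×2 + 1; total 3 cycles.
23 − 3 = 20 transpositions; sign(π) = (−1)^20 = +1.
Zolotarev: (6|23) = +1, matching the cycle-count sign.

+1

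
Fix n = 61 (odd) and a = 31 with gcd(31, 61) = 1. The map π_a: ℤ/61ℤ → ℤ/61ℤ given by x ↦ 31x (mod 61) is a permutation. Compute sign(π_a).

-1

Start at x=23: 23 → 42 → 21 → 41 → 51 → 56 → 28 → … (one orbit).
The orbit structure of x ↦ 31x mod 61: 2 orbits of sizes [60, 1].
Σ(ℓ_i−1) = 61−2 = 59; sign = (−1)^59 = -1.
Zolotarev: (31|61) = -1, matching the cycle-count sign.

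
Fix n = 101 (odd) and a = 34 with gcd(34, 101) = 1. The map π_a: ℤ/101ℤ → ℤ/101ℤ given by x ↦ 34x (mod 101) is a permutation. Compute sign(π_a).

-1

Orbit of 68 under x↦34x: [68, 90, 30, 10, 37, 46, 49]… (length divides ord_101(34)).
2 cycles of lengths [100, 1].
n − c = 101 − 2 = 99; sign = (−1)^99 = -1.
The Jacobi symbol (34|101) = -1 (Zolotarev) agrees.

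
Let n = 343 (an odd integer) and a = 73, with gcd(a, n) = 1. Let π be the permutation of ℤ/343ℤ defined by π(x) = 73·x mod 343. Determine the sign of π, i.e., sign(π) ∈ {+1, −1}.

-1

Start at x=205: 205 → 216 → 333 → 299 → 218 → 136 → 324 → … (one orbit).
Cycle type of π: 294 + 42 + 6 + 1; total 4 cycles.
4 cycles on 343: each ℓ→(−1)^(ℓ−1), product (−1)^339 = -1.
(73|343)_J = -1 (Zolotarev's lemma cross-check).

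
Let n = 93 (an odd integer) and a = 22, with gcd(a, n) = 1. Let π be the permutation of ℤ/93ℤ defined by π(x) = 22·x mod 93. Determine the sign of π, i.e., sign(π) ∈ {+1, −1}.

Start at x=40: 40 → 43 → 16 → 73 → 25 → 85 → 10 → … (one orbit).
6 cycles of lengths [30, 30, 30, 1, 1, 1].
6 cycles on 93: each ℓ→(−1)^(ℓ−1), product (−1)^87 = -1.

-1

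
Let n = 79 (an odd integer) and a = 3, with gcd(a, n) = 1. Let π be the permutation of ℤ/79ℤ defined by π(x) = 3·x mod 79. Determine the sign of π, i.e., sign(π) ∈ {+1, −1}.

-1

Orbit of 52 under x↦3x: [52, 77, 73, 61, 25, 75, 67]… (length divides ord_79(3)).
π_3 has 2 disjoint cycles with lengths [78, 1] on {0,…,78}.
Σ(ℓ_i−1) = 79−2 = 77; sign = (−1)^77 = -1.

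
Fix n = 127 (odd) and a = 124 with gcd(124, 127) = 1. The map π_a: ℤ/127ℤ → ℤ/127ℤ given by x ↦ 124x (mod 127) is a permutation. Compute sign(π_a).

Orbit of 72 under x↦124x: [72, 38, 13, 88, 117, 30, 37]… (length divides ord_127(124)).
The orbit structure of x ↦ 124x mod 127: 3 orbits of sizes [63, 63, 1].
Σ(ℓ_i−1) = 127−3 = 124; sign = (−1)^124 = +1.
Zolotarev: (124|127) = +1, matching the cycle-count sign.

+1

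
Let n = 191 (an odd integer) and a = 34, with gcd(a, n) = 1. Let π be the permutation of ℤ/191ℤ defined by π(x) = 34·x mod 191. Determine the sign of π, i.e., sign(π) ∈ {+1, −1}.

Trace 144: π^k(144) = [144, 121, 103, 64, 75, 67, 177] for k=0..6.
π_34 has 3 disjoint cycles with lengths [95, 95, 1] on {0,…,190}.
Σ(ℓ_i−1) = 191−3 = 188; sign = (−1)^188 = +1.
Check: (34/191) = +1 by Zolotarev.

+1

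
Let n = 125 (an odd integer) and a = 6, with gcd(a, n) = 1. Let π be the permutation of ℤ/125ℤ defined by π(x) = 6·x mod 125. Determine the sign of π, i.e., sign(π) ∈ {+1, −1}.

+1

Start at x=41: 41 → 121 → 101 → 106 → 11 → 66 → 21 → … (one orbit).
Decompose π into cycles: lengths [25, 25, 25, 25, 5, 5, 5, 5, 1, 1, 1, 1, 1] (13 cycles, including the fixed point 0).
sign(π) = (−1)^{n − #cycles} = (−1)^{125−13} = (−1)^112 = +1.
(6|125)_J = +1 (Zolotarev's lemma cross-check).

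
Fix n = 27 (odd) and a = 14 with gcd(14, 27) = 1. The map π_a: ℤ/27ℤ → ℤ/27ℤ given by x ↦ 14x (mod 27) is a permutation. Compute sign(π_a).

Start at x=14: 14 → 7 → 17 → 22 → 11 → 19 → 23 → … (one orbit).
4 cycles of lengths [18, 6, 2, 1].
With 4 cycles on 27 points, sign = (−1)^{27−4} = -1.
(14|27)_J = -1 (Zolotarev's lemma cross-check).

-1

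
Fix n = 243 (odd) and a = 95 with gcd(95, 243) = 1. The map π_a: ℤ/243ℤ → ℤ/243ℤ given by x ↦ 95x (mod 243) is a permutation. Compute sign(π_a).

Orbit of 194 under x↦95x: [194, 205, 35, 166, 218, 55, 122]… (length divides ord_243(95)).
π_95 has 6 disjoint cycles with lengths [162, 54, 18, 6, 2, 1] on {0,…,242}.
With 6 cycles on 243 points, sign = (−1)^{243−6} = -1.

-1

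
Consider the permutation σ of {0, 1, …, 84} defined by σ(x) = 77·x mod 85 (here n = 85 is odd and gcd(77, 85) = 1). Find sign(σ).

Trace 77: π^k(77) = [77, 64, 83, 16, 42, 4, 53] for k=0..6.
The orbit structure of x ↦ 77x mod 85: 12 orbits of sizes [8, 8, 8, 8, 8, 8, 8, 8, 8, 8, 4, 1].
sign(π) = (−1)^{n − #cycles} = (−1)^{85−12} = (−1)^73 = -1.
(77|85)_J = -1 (Zolotarev's lemma cross-check).

-1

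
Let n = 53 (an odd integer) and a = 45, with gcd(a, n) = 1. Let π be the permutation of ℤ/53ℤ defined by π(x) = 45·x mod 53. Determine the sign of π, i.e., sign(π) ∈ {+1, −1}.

-1

Trace 38: π^k(38) = [38, 14, 47, 48, 40, 51, 16] for k=0..6.
The orbit structure of x ↦ 45x mod 53: 2 orbits of sizes [52, 1].
2 cycles on 53: each ℓ→(−1)^(ℓ−1), product (−1)^51 = -1.
The Jacobi symbol (45|53) = -1 (Zolotarev) agrees.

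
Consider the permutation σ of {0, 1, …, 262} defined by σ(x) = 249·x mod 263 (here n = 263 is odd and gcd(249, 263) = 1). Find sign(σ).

Trace 109: π^k(109) = [109, 52, 61, 198, 121, 147, 46] for k=0..6.
Cycle type of π: 131×2 + 1; total 3 cycles.
Σ(ℓ_i−1) = 263−3 = 260; sign = (−1)^260 = +1.

+1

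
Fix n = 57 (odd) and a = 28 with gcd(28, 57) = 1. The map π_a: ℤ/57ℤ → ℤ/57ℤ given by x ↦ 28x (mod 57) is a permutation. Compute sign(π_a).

+1

Orbit of 49 under x↦28x: [49, 4, 55, 1, 28, 43, 7]… (length divides ord_57(28)).
9 cycles of lengths [9, 9, 9, 9, 9, 9, 1, 1, 1].
9 cycles on 57: each ℓ→(−1)^(ℓ−1), product (−1)^48 = +1.
(28|57)_J = +1 (Zolotarev's lemma cross-check).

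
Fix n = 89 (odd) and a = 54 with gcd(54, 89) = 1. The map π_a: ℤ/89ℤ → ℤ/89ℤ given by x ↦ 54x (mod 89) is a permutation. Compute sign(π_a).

Trace 42: π^k(42) = [42, 43, 8, 76, 10, 6, 57] for k=0..6.
Cycle type of π: 88 + 1; total 2 cycles.
Σ(ℓ_i−1) = 89−2 = 87; sign = (−1)^87 = -1.

-1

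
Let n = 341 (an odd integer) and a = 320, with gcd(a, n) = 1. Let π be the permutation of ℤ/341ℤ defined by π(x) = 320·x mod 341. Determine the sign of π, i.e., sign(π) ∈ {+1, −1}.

Orbit of 56 under x↦320x: [56, 188, 144, 45, 78, 67, 298]… (length divides ord_341(320)).
Cycle lengths of π_320 on ℤ/341ℤ: [15, 15, 15, 15, 15, 15, 15, 15, 15, 15, 15, 15, 15, 15, 15, 15, 15, 15, 15, 15, 15, 15, 1, 1, 1, 1, 1, 1, 1, 1, 1, 1, 1]; 33 cycles in total.
n − c = 341 − 33 = 308; sign = (−1)^308 = +1.
Via Zolotarev, sign(π_{320}) = (320|341) = +1.

+1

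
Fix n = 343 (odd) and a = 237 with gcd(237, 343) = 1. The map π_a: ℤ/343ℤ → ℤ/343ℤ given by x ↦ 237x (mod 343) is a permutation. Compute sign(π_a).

-1

Orbit of 92 under x↦237x: [92, 195, 253, 279, 267, 167, 134]… (length divides ord_343(237)).
10 cycles of lengths [98, 98, 98, 14, 14, 14, 2, 2, 2, 1].
10 cycles on 343: each ℓ→(−1)^(ℓ−1), product (−1)^333 = -1.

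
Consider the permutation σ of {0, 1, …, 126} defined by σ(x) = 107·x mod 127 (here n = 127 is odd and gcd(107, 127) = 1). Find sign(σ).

+1

Trace 1: π^k(1) = [1, 107, 19] for k=0..2.
π_107 has 43 disjoint cycles with lengths [3, 3, 3, 3, 3, 3, 3, 3, 3, 3, 3, 3, 3, 3, 3, 3, 3, 3, 3, 3, 3, 3, 3, 3, 3, 3, 3, 3, 3, 3, 3, 3, 3, 3, 3, 3, 3, 3, 3, 3, 3, 3, 1] on {0,…,126}.
43 cycles on 127: each ℓ→(−1)^(ℓ−1), product (−1)^84 = +1.
Via Zolotarev, sign(π_{107}) = (107|127) = +1.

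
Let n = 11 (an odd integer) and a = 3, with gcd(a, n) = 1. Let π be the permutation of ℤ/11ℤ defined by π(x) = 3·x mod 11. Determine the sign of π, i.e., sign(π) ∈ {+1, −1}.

Trace 9: π^k(9) = [9, 5, 4, 1, 3] for k=0..4.
Cycle lengths of π_3 on ℤ/11ℤ: [5, 5, 1]; 3 cycles in total.
n − c = 11 − 3 = 8; sign = (−1)^8 = +1.
Zolotarev: (3|11) = +1, matching the cycle-count sign.

+1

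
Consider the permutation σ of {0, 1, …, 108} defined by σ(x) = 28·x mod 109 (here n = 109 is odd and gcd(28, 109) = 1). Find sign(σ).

+1

Trace 74: π^k(74) = [74, 1, 28, 21, 43, 5, 31] for k=0..6.
The orbit structure of x ↦ 28x mod 109: 3 orbits of sizes [54, 54, 1].
sign(π) = (−1)^{n − #cycles} = (−1)^{109−3} = (−1)^106 = +1.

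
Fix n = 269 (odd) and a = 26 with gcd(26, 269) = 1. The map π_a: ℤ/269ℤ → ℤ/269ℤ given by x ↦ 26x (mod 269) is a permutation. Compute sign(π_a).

-1

Orbit of 4 under x↦26x: [4, 104, 14, 95, 49, 198, 37]… (length divides ord_269(26)).
π_26 has 2 disjoint cycles with lengths [268, 1] on {0,…,268}.
Σ(ℓ_i−1) = 269−2 = 267; sign = (−1)^267 = -1.
Via Zolotarev, sign(π_{26}) = (26|269) = -1.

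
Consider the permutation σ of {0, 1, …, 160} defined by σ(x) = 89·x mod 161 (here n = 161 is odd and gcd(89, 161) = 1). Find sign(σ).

+1

Start at x=152: 152 → 4 → 34 → 128 → 122 → 71 → 40 → … (one orbit).
5 cycles of lengths [66, 66, 22, 6, 1].
n − c = 161 − 5 = 156; sign = (−1)^156 = +1.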